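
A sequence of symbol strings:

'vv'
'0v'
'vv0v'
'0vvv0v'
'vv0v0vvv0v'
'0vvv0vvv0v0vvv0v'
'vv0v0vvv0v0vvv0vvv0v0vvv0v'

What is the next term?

Each term (from the third on) is the two preceding terms concatenated in order: term 3 = vv·0v = vv0v.
So term 8 is 0vvv0vvv0v0vvv0v·vv0v0vvv0v0vvv0vvv0v0vvv0v.

0vvv0vvv0v0vvv0vvv0v0vvv0v0vvv0vvv0v0vvv0v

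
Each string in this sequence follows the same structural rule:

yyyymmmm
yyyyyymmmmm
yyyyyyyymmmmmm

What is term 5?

yyyyyyyyyyyymmmmmmmm

Reading off run lengths: y runs 4, 6, 8; m runs 4, 5, 6 — each is linear in n, where the shown terms are n = 2, 3, 4.
Setting n = 6 gives 12, 8 characters in each block.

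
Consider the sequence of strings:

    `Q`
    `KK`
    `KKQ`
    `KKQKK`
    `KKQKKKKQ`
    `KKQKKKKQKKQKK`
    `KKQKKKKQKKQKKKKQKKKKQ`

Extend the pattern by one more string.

KKQKKKKQKKQKKKKQKKKKQKKQKKKKQKKQKK

This is a Fibonacci-style word recurrence s(k) = s(k−1)·s(k−2): e.g. KK·Q = KKQ.
The next term joins KKQKKKKQKKQKKKKQKKKKQ and KKQKKKKQKKQKK.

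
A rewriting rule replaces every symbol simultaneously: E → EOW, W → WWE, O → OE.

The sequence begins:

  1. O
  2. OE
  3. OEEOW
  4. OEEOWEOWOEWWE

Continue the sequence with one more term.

OEEOWEOWOEWWEEOWOEWWEOEEOWWWEWWEEOW

φ(OEEOWEOWOEWWE) expands symbol-by-symbol to OE EOW EOW OE WWE EOW OE WWE OE EOW WWE WWE EOW; joining the 13 pieces gives the next term.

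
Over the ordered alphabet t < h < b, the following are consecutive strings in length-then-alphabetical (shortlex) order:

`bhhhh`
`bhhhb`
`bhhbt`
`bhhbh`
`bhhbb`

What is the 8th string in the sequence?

Stepping forward 3 times from bhhbb: bhhbb → bhbtt → bhbth, then the target.

bhbtb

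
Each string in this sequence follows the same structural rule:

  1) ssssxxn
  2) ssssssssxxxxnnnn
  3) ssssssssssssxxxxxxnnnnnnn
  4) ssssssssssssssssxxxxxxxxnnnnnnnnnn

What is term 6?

ssssssssssssssssssssssssxxxxxxxxxxxxnnnnnnnnnnnnnnnn

Term n consists of 4n s's, followed by 2n x's, followed by 3n-2 n's (n = 1, 2, …).
Setting n = 6 gives 24, 12, 16 characters in each block.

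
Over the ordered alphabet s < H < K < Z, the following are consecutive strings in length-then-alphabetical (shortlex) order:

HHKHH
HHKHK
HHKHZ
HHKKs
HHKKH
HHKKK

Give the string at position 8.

HHKZs

Continuing the enumeration 2 steps past HHKKK: HHKKK → HHKKZ → (answer).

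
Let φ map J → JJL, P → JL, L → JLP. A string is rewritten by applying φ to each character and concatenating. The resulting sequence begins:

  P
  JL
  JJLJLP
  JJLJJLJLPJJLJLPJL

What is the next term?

JJLJJLJLPJJLJJLJLPJJLJLPJLJJLJJLJLPJJLJLPJLJJLJLP

Applying the rule to each of the 17 symbols of JJLJJLJLPJJLJLPJL gives the pieces JJL JJL JLP JJL JJL JLP JJL JLP JL JJL JJL JLP JJL JLP JL JJL JLP, which concatenate to the answer.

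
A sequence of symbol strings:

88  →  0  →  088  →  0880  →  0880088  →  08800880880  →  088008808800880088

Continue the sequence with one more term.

08800880880088008808800880880

This is a Fibonacci-style word recurrence s(k) = s(k−1)·s(k−2): e.g. 0·88 = 088.
So term 8 is 088008808800880088·08800880880.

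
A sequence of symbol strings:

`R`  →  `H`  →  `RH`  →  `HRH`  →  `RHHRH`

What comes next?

This is a Fibonacci-style word recurrence s(k) = s(k−2)·s(k−1): e.g. R·H = RH.
So term 6 is HRH·RHHRH.

HRHRHHRH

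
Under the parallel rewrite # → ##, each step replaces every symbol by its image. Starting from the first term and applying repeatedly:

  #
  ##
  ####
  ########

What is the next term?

################

Apply φ to ######## symbol by symbol: #→##, #→##, #→##, #→##, #→##, #→##, #→##, #→##; joined: ## ## ## ## ## ## ## ##.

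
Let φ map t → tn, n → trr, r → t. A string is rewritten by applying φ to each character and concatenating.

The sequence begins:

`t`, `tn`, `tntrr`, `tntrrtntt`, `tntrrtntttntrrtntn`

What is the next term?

Applying the rule to each of the 18 symbols of tntrrtntttntrrtntn gives the pieces tn trr tn t t tn trr tn tn tn trr tn t t tn trr tn trr, which concatenate to the answer.

tntrrtntttntrrtntntntrrtntttntrrtntrr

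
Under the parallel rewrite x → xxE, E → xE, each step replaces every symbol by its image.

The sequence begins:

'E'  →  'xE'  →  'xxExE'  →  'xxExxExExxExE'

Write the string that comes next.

Replace each of the 13 characters of xxExxExExxExE in place — xxE xxE xE xxE xxE xE xxE xE xxE xxE xE xxE xE — and concatenate.

xxExxExExxExxExExxExExxExxExExxExE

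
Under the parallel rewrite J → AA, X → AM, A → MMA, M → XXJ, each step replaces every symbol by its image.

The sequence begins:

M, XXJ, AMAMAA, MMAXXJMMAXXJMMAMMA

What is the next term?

Rewriting the 18 symbols of MMAXXJMMAXXJMMAMMA one by one yields XXJ XXJ MMA AM AM AA XXJ XXJ MMA AM AM AA XXJ XXJ MMA XXJ XXJ MMA; concatenated:

XXJXXJMMAAMAMAAXXJXXJMMAAMAMAAXXJXXJMMAXXJXXJMMA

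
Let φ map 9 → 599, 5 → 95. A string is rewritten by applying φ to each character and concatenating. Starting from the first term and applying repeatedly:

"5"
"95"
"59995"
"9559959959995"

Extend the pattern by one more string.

5999595599599955995999559959959995

Replace each of the 13 characters of 9559959959995 in place — 599 95 95 599 599 95 599 599 95 599 599 599 95 — and concatenate.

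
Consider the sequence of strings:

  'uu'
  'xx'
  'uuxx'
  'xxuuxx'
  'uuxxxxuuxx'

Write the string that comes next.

xxuuxxuuxxxxuuxx

From term 3 onward, concatenate the second-to-last term with the last: uu·xx = uuxx, xx·uuxx = xxuuxx, …
The next term joins xxuuxx and uuxxxxuuxx.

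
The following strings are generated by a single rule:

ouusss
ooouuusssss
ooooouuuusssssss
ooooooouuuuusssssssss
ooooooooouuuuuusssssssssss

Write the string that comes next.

The n-th term is 2n-1 o's then n+1 u's then 2n+1 s's (n = 1, 2, …).
Setting n = 6 gives 11, 7, 13 characters in each block.

ooooooooooouuuuuuusssssssssssss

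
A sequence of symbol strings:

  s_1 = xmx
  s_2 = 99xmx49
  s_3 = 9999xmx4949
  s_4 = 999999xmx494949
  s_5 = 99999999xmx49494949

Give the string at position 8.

s(k+1) = 99·s(k)·49, so each term gains 99 as a prefix and 49 as a suffix.
From 99999999xmx49494949, 3 further steps: 99999999xmx49494949 → 9999999999xmx4949494949 → 999999999999xmx494949494949 → (answer).

99999999999999xmx49494949494949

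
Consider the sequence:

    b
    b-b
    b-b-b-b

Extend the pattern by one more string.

s(k+1) = s(k)·-·s(k) — each term doubles the last with '-' between the halves.
One more doubling of b-b-b-b gives the answer.

b-b-b-b-b-b-b-b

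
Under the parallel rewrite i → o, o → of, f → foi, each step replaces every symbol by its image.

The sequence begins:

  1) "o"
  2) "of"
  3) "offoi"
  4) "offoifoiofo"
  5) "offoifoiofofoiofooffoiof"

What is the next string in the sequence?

Replace each of the 24 characters of offoifoiofofoiofooffoiof in place — of foi foi of o foi of o of foi of foi of o of foi of of foi foi of o of foi — and concatenate.

offoifoiofofoiofooffoioffoiofooffoiofoffoifoiofooffoi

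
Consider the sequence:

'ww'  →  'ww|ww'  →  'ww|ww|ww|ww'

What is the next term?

ww|ww|ww|ww|ww|ww|ww|ww

s(k+1) = s(k)·|·s(k) — each term doubles the last with '|' between the halves.
One more doubling of ww|ww|ww|ww gives the answer.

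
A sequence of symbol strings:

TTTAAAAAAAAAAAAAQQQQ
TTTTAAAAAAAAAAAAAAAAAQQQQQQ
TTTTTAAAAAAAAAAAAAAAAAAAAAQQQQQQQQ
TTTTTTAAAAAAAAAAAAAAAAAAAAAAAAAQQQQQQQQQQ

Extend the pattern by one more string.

TTTTTTTAAAAAAAAAAAAAAAAAAAAAAAAAAAAAQQQQQQQQQQQQ

Reading off run lengths: T runs 3, 4, 5, 6; A runs 13, 17, 21, 25; Q runs 4, 6, 8, 10 — each is linear in n, where the shown terms are n = 3, 4, 5, 6.
For the next term, n = 7, so the run lengths are 7, 29, 12.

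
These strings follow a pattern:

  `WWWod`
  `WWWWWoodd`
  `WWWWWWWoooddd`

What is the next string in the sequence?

WWWWWWWWWoooodddd

Term n consists of 2n-1 W's, followed by n-1 o's, followed by n-1 d's, where the shown terms are n = 2, 3, 4.
At n = 5 the blocks have lengths 9, 4, 4.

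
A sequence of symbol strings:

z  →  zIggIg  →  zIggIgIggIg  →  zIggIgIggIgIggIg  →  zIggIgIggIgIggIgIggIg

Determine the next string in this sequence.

zIggIgIggIgIggIgIggIgIggIg

The strings grow by a fixed suffix IggIg each time.
So the next term is zIggIgIggIgIggIgIggIg·IggIg.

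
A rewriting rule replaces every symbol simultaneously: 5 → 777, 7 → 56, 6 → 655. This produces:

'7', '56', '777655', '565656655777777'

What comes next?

φ(565656655777777) expands symbol-by-symbol to 777 655 777 655 777 655 655 777 777 56 56 56 56 56 56; joining the 15 pieces gives the next term.

777655777655777655655777777565656565656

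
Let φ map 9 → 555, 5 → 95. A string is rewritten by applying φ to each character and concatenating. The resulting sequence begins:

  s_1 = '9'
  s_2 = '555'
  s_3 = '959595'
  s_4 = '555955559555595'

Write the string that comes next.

Replace each of the 15 characters of 555955559555595 in place — 95 95 95 555 95 95 95 95 555 95 95 95 95 555 95 — and concatenate.

959595555959595955559595959555595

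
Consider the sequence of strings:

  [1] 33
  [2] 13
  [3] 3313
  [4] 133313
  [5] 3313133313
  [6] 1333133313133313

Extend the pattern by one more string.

33131333131333133313133313

Each term (from the third on) is the two preceding terms concatenated in order: term 3 = 33·13 = 3313.
Continuing: 3313133313 · 1333133313133313 gives term 7.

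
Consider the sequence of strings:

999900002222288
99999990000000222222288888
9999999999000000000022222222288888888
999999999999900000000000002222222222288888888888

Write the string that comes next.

99999999999999990000000000000000222222222222288888888888888

Term n consists of 3n+1 9's, followed by 3n+1 0's, followed by 2n+3 2's, followed by 3n-1 8's (n = 1, 2, …).
At n = 5 the blocks have lengths 16, 16, 13, 14.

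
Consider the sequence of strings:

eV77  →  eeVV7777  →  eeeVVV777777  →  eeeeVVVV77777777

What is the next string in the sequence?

eeeeeVVVVV7777777777

Each string has the form e^{n} V^{n} 7^{2n} (n = 1, 2, …).
For the next term, n = 5, so the run lengths are 5, 5, 10.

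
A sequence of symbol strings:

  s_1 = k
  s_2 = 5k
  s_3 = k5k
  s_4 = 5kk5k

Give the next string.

k5k5kk5k

Each term (from the third on) is the two preceding terms concatenated in order: term 3 = k·5k = k5k.
The next term joins k5k and 5kk5k.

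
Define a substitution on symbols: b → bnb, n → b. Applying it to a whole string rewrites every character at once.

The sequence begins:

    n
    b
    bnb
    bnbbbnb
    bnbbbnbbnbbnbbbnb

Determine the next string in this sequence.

bnbbbnbbnbbnbbbnbbnbbbnbbnbbbnbbnbbnbbbnb

Applying the rule to each of the 17 symbols of bnbbbnbbnbbnbbbnb gives the pieces bnb b bnb bnb bnb b bnb bnb b bnb bnb b bnb bnb bnb b bnb, which concatenate to the answer.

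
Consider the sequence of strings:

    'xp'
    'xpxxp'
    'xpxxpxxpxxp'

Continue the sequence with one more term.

Each string is two copies of the previous one joined by 'x'.
One more doubling of xpxxpxxpxxp gives the answer.

xpxxpxxpxxpxxpxxpxxpxxp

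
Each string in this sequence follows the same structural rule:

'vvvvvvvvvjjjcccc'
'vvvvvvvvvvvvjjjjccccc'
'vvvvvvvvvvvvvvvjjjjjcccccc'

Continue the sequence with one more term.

vvvvvvvvvvvvvvvvvvjjjjjjccccccc

Reading off run lengths: v runs 9, 12, 15; j runs 3, 4, 5; c runs 4, 5, 6 — each is linear in n, where the shown terms are n = 3, 4, 5.
At n = 6 the blocks have lengths 18, 6, 7.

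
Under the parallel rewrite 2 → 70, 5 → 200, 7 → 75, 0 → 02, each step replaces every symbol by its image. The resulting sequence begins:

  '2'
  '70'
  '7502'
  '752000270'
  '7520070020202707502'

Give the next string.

φ(7520070020202707502) expands symbol-by-symbol to 75 200 70 02 02 75 02 02 70 02 70 02 70 75 02 75 200 02 70; joining the 19 pieces gives the next term.

7520070020275020270027002707502752000270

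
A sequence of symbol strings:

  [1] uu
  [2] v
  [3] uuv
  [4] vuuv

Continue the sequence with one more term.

uuvvuuv

Each term (from the third on) is the two preceding terms concatenated in order: term 3 = uu·v = uuv.
Continuing: uuv · vuuv gives term 5.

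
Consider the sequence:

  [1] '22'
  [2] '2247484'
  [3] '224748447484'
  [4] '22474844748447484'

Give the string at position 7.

The strings grow by a fixed suffix 47484 each time.
From 22474844748447484, 3 further steps: 22474844748447484 → 2247484474844748447484 → 224748447484474844748447484 → (answer).

22474844748447484474844748447484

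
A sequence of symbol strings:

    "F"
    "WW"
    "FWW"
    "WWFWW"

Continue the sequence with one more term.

This is a Fibonacci-style word recurrence s(k) = s(k−2)·s(k−1): e.g. F·WW = FWW.
Continuing: FWW · WWFWW gives term 5.

FWWWWFWW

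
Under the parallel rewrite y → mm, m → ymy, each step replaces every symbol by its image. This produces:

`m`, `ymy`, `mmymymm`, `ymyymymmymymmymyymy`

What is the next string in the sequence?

mmymymmmmymymmymyymymmymymmymyymymmymymmmmymymm

Replace each of the 19 characters of ymyymymmymymmymyymy in place — mm ymy mm mm ymy mm ymy ymy mm ymy mm ymy ymy mm ymy mm mm ymy mm — and concatenate.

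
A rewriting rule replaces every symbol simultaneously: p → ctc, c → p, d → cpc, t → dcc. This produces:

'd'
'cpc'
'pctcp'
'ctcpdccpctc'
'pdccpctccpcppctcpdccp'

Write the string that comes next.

ctccpcppctcpdccppctcpctcctcpdccpctccpcppctc

Applying the rule to each of the 21 symbols of pdccpctccpcppctcpdccp gives the pieces ctc cpc p p ctc p dcc p p ctc p ctc ctc p dcc p ctc cpc p p ctc, which concatenate to the answer.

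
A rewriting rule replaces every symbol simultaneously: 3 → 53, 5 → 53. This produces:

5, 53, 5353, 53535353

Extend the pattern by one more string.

Expanding 53535353: 5→53, 3→53, 5→53, 3→53, 5→53, 3→53, 5→53, 3→53. Concatenated: 53 53 53 53 53 53 53 53.

5353535353535353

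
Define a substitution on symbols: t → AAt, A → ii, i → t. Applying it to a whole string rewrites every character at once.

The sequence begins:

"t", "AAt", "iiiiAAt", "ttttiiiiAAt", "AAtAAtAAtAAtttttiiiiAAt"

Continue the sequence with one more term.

Replace each of the 23 characters of AAtAAtAAtAAtttttiiiiAAt in place — ii ii AAt ii ii AAt ii ii AAt ii ii AAt AAt AAt AAt AAt t t t t ii ii AAt — and concatenate.

iiiiAAtiiiiAAtiiiiAAtiiiiAAtAAtAAtAAtAAtttttiiiiAAt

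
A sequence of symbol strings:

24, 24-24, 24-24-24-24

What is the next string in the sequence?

Every step duplicates the string with '-' between the halves.
Doubling 24-24-24-24 with '-' between the halves:

24-24-24-24-24-24-24-24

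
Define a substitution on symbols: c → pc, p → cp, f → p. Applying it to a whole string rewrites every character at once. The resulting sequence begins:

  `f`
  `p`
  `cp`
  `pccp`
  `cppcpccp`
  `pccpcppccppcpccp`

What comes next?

cppcpccppccpcppcpccpcppccppcpccp

φ(pccpcppccppcpccp) expands symbol-by-symbol to cp pc pc cp pc cp cp pc pc cp cp pc cp pc pc cp; joining the 16 pieces gives the next term.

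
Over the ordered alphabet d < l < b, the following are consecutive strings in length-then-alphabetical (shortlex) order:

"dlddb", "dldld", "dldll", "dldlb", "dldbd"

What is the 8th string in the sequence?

Continuing the enumeration 3 steps past dldbd: dldbd → dldbl → dldbb → (answer).

dlldd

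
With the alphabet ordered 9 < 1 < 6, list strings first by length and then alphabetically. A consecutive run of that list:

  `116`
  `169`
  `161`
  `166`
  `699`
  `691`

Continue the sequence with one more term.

Find the rightmost character of 691 below 6, bump it to the next letter, and reset everything to its right to 9.

696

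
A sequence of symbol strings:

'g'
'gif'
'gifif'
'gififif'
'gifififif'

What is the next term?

Every step adds if to the end: s(k+1) = s(k)·if.
One more step from gifififif gives the answer.

gififififif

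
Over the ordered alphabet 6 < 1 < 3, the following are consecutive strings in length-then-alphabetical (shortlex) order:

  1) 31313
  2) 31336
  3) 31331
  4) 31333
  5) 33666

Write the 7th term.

33663

Continuing the enumeration 2 steps past 33666: 33666 → 33661 → (answer).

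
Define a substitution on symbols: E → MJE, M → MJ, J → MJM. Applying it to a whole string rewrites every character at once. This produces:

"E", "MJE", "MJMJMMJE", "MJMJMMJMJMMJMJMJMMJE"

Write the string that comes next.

Replace each of the 20 characters of MJMJMMJMJMMJMJMJMMJE in place — MJ MJM MJ MJM MJ MJ MJM MJ MJM MJ MJ MJM MJ MJM MJ MJM MJ MJ MJM MJE — and concatenate.

MJMJMMJMJMMJMJMJMMJMJMMJMJMJMMJMJMMJMJMMJMJMJMMJE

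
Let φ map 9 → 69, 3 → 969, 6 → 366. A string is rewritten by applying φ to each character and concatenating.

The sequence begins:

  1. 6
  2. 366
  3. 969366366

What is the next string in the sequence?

6936669969366366969366366

Expanding 969366366: 9→69, 6→366, 9→69, 3→969, 6→366, 6→366, 3→969, 6→366, 6→366. Concatenated: 69 366 69 969 366 366 969 366 366.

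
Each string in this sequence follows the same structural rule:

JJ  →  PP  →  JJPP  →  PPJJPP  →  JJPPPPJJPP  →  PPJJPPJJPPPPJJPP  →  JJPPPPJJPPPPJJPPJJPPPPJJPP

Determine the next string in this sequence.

PPJJPPJJPPPPJJPPJJPPPPJJPPPPJJPPJJPPPPJJPP

This is a Fibonacci-style word recurrence s(k) = s(k−2)·s(k−1): e.g. JJ·PP = JJPP.
So term 8 is PPJJPPJJPPPPJJPP·JJPPPPJJPPPPJJPPJJPPPPJJPP.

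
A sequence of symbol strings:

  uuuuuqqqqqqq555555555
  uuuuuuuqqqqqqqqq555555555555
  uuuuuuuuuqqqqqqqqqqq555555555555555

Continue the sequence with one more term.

uuuuuuuuuuuqqqqqqqqqqqqq555555555555555555

Each string has the form u^{2n+1} q^{2n+3} 5^{3n+3}, where the shown terms are n = 2, 3, 4.
For the next term, n = 5, so the run lengths are 11, 13, 18.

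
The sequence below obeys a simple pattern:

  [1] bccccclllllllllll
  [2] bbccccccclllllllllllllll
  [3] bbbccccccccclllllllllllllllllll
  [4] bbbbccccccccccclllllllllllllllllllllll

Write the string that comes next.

bbbbbccccccccccccclllllllllllllllllllllllllll

Term n consists of n-2 b's, followed by 2n-1 c's, followed by 4n-1 l's, where the shown terms are n = 3, 4, 5, 6.
For the next term, n = 7, so the run lengths are 5, 13, 27.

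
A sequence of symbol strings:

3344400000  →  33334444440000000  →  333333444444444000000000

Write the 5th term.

33333333334444444444444440000000000000

Term n consists of 2n 3's, followed by 3n 4's, followed by 2n+3 0's (n = 1, 2, …).
At n = 5 the blocks have lengths 10, 15, 13.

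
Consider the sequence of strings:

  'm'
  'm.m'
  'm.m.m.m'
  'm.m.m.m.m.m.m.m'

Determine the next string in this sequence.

m.m.m.m.m.m.m.m.m.m.m.m.m.m.m.m

Each string is two copies of the previous one joined by '.'.
So the next term is two copies of m.m.m.m.m.m.m.m with '.' between the halves.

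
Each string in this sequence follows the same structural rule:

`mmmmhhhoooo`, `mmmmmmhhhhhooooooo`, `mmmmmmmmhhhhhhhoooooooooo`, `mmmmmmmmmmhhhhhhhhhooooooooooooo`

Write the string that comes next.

Each string has the form m^{2n} h^{2n-1} o^{3n-2}, where the shown terms are n = 2, 3, 4, 5.
Setting n = 6 gives 12, 11, 16 characters in each block.

mmmmmmmmmmmmhhhhhhhhhhhoooooooooooooooo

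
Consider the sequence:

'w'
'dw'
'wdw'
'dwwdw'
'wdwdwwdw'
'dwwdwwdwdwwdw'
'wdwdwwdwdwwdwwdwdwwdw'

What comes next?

This is a Fibonacci-style word recurrence s(k) = s(k−2)·s(k−1): e.g. w·dw = wdw.
So term 8 is dwwdwwdwdwwdw·wdwdwwdwdwwdwwdwdwwdw.

dwwdwwdwdwwdwwdwdwwdwdwwdwwdwdwwdw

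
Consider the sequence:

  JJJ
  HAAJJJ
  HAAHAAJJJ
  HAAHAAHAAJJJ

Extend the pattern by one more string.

HAAHAAHAAHAAJJJ

Every step adds HAA at the front: s(k+1) = HAA·s(k).
So the next term is HAA·HAAHAAHAAJJJ.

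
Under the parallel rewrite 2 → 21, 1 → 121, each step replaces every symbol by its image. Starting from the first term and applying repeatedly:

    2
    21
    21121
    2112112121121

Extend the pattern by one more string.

φ(2112112121121) expands symbol-by-symbol to 21 121 121 21 121 121 21 121 21 121 121 21 121; joining the 13 pieces gives the next term.

2112112121121121211212112112121121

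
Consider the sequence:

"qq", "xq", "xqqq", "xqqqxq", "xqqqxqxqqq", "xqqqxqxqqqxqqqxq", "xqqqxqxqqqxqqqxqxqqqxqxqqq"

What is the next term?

From term 3 onward, concatenate the last term with the second-to-last: xq·qq = xqqq, xqqq·xq = xqqqxq, …
So term 8 is xqqqxqxqqqxqqqxqxqqqxqxqqq·xqqqxqxqqqxqqqxq.

xqqqxqxqqqxqqqxqxqqqxqxqqqxqqqxqxqqqxqqqxq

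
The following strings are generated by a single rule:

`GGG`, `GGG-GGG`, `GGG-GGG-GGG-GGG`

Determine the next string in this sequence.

s(k+1) = s(k)·-·s(k) — each term doubles the last with '-' between the halves.
One more doubling of GGG-GGG-GGG-GGG gives the answer.

GGG-GGG-GGG-GGG-GGG-GGG-GGG-GGG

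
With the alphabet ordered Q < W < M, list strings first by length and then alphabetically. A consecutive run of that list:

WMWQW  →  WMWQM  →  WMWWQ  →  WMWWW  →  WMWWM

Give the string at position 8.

WMWMM

Advancing 3 positions from WMWWM through WMWWM → WMWMQ → WMWMW reaches term 8.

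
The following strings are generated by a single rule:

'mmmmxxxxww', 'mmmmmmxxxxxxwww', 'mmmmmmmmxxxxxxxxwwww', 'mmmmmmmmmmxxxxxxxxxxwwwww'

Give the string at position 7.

mmmmmmmmmmmmmmmmxxxxxxxxxxxxxxxxwwwwwwww

Each string has the form m^{2n+2} x^{2n+2} w^{n+1} (n = 1, 2, …).
For term 7, n = 7, so the run lengths are 16, 16, 8.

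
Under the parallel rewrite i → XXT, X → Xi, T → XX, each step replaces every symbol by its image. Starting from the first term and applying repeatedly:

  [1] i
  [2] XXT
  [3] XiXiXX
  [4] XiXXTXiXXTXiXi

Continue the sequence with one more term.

φ(XiXXTXiXXTXiXi) expands symbol-by-symbol to Xi XXT Xi Xi XX Xi XXT Xi Xi XX Xi XXT Xi XXT; joining the 14 pieces gives the next term.

XiXXTXiXiXXXiXXTXiXiXXXiXXTXiXXT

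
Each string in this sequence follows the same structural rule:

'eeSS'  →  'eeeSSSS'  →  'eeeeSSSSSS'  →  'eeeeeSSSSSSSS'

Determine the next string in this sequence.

The n-th term is n+1 e's then 2n S's (n = 1, 2, …).
At n = 5 the blocks have lengths 6, 10.

eeeeeeSSSSSSSSSS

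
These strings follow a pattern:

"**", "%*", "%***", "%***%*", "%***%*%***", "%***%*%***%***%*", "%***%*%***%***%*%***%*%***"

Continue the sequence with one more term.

%***%*%***%***%*%***%*%***%***%*%***%***%*

From term 3 onward, concatenate the last term with the second-to-last: %*·** = %***, %***·%* = %***%*, …
So term 8 is %***%*%***%***%*%***%*%***·%***%*%***%***%*.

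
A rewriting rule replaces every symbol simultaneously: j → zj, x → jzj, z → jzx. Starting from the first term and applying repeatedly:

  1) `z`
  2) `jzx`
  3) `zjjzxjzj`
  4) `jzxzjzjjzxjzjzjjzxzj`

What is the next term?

zjjzxjzjjzxzjjzxzjzjjzxjzjzjjzxzjjzxzjzjjzxjzjjzxzj

φ(jzxzjzjjzxjzjzjjzxzj) expands symbol-by-symbol to zj jzx jzj jzx zj jzx zj zj jzx jzj zj jzx zj jzx zj zj jzx jzj jzx zj; joining the 20 pieces gives the next term.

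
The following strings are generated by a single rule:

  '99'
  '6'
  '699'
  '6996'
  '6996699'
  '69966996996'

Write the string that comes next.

699669969966996699

From term 3 onward, concatenate the last term with the second-to-last: 6·99 = 699, 699·6 = 6996, …
The next term joins 69966996996 and 6996699.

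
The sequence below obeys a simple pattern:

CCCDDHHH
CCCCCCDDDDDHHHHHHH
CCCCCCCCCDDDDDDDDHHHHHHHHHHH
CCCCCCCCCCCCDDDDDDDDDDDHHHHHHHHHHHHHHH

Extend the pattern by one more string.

Reading off run lengths: C runs 3, 6, 9, 12; D runs 2, 5, 8, 11; H runs 3, 7, 11, 15 — each is linear in n (n = 1, 2, …).
At n = 5 the blocks have lengths 15, 14, 19.

CCCCCCCCCCCCCCCDDDDDDDDDDDDDDHHHHHHHHHHHHHHHHHHH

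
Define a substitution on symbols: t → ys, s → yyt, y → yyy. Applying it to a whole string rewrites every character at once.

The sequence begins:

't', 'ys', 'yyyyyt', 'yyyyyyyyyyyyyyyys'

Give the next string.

Rewriting the 17 symbols of yyyyyyyyyyyyyyyys one by one yields yyy yyy yyy yyy yyy yyy yyy yyy yyy yyy yyy yyy yyy yyy yyy yyy yyt; concatenated:

yyyyyyyyyyyyyyyyyyyyyyyyyyyyyyyyyyyyyyyyyyyyyyyyyyt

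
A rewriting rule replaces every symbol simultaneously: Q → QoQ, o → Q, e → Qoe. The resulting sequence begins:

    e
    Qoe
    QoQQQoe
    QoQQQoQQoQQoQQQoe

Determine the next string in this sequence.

Rewriting the 17 symbols of QoQQQoQQoQQoQQQoe one by one yields QoQ Q QoQ QoQ QoQ Q QoQ QoQ Q QoQ QoQ Q QoQ QoQ QoQ Q Qoe; concatenated:

QoQQQoQQoQQoQQQoQQoQQQoQQoQQQoQQoQQoQQQoe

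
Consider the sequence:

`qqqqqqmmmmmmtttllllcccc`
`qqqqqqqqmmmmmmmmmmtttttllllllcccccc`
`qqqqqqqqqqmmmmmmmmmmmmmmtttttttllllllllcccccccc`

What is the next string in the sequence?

The n-th term is 2n+2 q's then 4n-2 m's then 2n-1 t's then 2n l's then 2n c's, where the shown terms are n = 2, 3, 4.
Setting n = 5 gives 12, 18, 9, 10, 10 characters in each block.

qqqqqqqqqqqqmmmmmmmmmmmmmmmmmmtttttttttllllllllllcccccccccc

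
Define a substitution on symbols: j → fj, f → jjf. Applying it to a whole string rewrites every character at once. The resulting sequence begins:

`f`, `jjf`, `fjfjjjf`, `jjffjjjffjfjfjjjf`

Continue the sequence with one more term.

fjfjjjfjjffjfjfjjjfjjffjjjffjjjffjfjfjjjf

Replace each of the 17 characters of jjffjjjffjfjfjjjf in place — fj fj jjf jjf fj fj fj jjf jjf fj jjf fj jjf fj fj fj jjf — and concatenate.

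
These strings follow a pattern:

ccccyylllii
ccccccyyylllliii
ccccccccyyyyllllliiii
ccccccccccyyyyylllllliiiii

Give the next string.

Reading off run lengths: c runs 4, 6, 8, 10; y runs 2, 3, 4, 5; l runs 3, 4, 5, 6; i runs 2, 3, 4, 5 — each is linear in n (n = 1, 2, …).
At n = 5 the blocks have lengths 12, 6, 7, 6.

ccccccccccccyyyyyyllllllliiiiii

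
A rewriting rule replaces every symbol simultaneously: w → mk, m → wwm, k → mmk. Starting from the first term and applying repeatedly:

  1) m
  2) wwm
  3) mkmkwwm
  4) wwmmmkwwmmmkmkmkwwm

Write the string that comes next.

Applying the rule to each of the 19 symbols of wwmmmkwwmmmkmkmkwwm gives the pieces mk mk wwm wwm wwm mmk mk mk wwm wwm wwm mmk wwm mmk wwm mmk mk mk wwm, which concatenate to the answer.

mkmkwwmwwmwwmmmkmkmkwwmwwmwwmmmkwwmmmkwwmmmkmkmkwwm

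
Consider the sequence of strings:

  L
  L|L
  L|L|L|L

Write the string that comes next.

Each string is two copies of the previous one joined by '|'.
One more doubling of L|L|L|L gives the answer.

L|L|L|L|L|L|L|L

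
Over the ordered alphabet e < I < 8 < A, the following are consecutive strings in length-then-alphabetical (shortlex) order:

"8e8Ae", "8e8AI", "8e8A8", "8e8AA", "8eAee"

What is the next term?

8eAeI

Find the rightmost character of 8eAee below A, bump it to the next letter, and reset everything to its right to e.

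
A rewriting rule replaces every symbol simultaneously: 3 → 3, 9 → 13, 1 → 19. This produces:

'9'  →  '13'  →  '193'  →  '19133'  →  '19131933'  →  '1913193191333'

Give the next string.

Replace each of the 13 characters of 1913193191333 in place — 19 13 19 3 19 13 3 19 13 19 3 3 3 — and concatenate.

191319319133191319333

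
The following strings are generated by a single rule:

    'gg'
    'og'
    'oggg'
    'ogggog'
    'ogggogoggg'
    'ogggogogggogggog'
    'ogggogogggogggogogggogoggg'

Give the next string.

ogggogogggogggogogggogogggogggogogggogggog

This is a Fibonacci-style word recurrence s(k) = s(k−1)·s(k−2): e.g. og·gg = oggg.
Continuing: ogggogogggogggogogggogoggg · ogggogogggogggog gives term 8.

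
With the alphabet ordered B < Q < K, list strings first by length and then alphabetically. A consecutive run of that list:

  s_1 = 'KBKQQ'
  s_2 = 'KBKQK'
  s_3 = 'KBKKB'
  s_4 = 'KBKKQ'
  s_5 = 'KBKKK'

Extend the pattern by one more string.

KQBBB

Treat KBKKK as a base-3 numeral over the given alphabet and add one, carrying through any trailing K's.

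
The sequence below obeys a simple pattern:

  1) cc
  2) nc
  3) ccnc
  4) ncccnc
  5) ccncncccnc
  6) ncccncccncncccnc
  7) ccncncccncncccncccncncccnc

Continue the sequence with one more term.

Each term (from the third on) is the two preceding terms concatenated in order: term 3 = cc·nc = ccnc.
The next term joins ncccncccncncccnc and ccncncccncncccncccncncccnc.

ncccncccncncccncccncncccncncccncccncncccnc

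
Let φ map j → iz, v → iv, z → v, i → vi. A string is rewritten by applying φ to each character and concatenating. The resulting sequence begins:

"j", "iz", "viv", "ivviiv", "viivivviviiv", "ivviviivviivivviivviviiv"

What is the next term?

viivivviivviviivivviviivviivivviviivivviivviviiv

Applying the rule to each of the 24 symbols of ivviviivviivivviivviviiv gives the pieces vi iv iv vi iv vi vi iv iv vi vi iv vi iv iv vi vi iv iv vi iv vi vi iv, which concatenate to the answer.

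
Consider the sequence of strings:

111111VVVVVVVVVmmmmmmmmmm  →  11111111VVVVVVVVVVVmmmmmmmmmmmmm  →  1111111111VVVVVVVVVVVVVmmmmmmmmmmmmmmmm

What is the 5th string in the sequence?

11111111111111VVVVVVVVVVVVVVVVVmmmmmmmmmmmmmmmmmmmmmm

Term n consists of 2n 1's, followed by 2n+3 V's, followed by 3n+1 m's, where the shown terms are n = 3, 4, 5.
For term 5, n = 7, so the run lengths are 14, 17, 22.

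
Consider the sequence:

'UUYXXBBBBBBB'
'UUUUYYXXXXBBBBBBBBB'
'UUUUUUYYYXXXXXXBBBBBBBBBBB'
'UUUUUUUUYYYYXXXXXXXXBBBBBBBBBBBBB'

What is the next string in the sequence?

The n-th term is 2n-2 U's then n-1 Y's then 2n-2 X's then 2n+3 B's, where the shown terms are n = 2, 3, 4, 5.
Setting n = 6 gives 10, 5, 10, 15 characters in each block.

UUUUUUUUUUYYYYYXXXXXXXXXXBBBBBBBBBBBBBBB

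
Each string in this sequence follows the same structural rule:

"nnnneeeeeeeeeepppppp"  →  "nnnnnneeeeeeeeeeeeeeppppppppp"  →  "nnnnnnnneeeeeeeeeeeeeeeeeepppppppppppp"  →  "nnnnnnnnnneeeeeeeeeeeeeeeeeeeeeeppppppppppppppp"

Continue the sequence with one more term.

Each string has the form n^{2n} e^{4n+2} p^{3n}, where the shown terms are n = 2, 3, 4, 5.
At n = 6 the blocks have lengths 12, 26, 18.

nnnnnnnnnnnneeeeeeeeeeeeeeeeeeeeeeeeeepppppppppppppppppp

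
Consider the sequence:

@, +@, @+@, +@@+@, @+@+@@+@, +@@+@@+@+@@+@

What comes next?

@+@+@@+@+@@+@@+@+@@+@

From term 3 onward, concatenate the second-to-last term with the last: @·+@ = @+@, +@·@+@ = +@@+@, …
The next term joins @+@+@@+@ and +@@+@@+@+@@+@.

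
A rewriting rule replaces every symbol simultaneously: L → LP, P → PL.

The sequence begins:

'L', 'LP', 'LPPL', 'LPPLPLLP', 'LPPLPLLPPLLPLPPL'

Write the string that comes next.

Rewriting the 16 symbols of LPPLPLLPPLLPLPPL one by one yields LP PL PL LP PL LP LP PL PL LP LP PL LP PL PL LP; concatenated:

LPPLPLLPPLLPLPPLPLLPLPPLLPPLPLLP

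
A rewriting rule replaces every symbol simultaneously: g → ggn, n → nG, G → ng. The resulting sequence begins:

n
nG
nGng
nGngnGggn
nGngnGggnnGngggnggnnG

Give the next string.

nGngnGggnnGngggnggnnGnGngnGggnggnggnnGggnggnnGnGng

Applying the rule to each of the 21 symbols of nGngnGggnnGngggnggnnG gives the pieces nG ng nG ggn nG ng ggn ggn nG nG ng nG ggn ggn ggn nG ggn ggn nG nG ng, which concatenate to the answer.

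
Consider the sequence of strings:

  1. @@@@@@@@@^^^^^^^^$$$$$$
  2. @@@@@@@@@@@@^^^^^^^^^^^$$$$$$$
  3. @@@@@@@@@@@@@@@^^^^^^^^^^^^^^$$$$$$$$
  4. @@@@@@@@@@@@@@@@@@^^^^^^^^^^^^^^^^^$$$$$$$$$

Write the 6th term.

@@@@@@@@@@@@@@@@@@@@@@@@^^^^^^^^^^^^^^^^^^^^^^^$$$$$$$$$$$

Each string has the form @^{3n} ^^{3n-1} $^{n+3}, where the shown terms are n = 3, 4, 5, 6.
At n = 8 the blocks have lengths 24, 23, 11.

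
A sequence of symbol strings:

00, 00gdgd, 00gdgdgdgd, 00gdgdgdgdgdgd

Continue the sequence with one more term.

00gdgdgdgdgdgdgdgd

The strings grow by a fixed suffix gdgd each time.
So the next term is 00gdgdgdgdgdgd·gdgd.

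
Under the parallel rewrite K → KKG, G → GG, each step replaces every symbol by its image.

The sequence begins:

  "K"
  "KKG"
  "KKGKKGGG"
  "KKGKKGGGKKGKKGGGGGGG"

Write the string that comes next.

Replace each of the 20 characters of KKGKKGGGKKGKKGGGGGGG in place — KKG KKG GG KKG KKG GG GG GG KKG KKG GG KKG KKG GG GG GG GG GG GG GG — and concatenate.

KKGKKGGGKKGKKGGGGGGGKKGKKGGGKKGKKGGGGGGGGGGGGGGG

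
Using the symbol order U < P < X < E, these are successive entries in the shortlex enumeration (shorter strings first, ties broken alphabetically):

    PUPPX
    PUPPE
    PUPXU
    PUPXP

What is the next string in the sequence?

Treat PUPXP as a base-4 numeral over the given alphabet and add one, carrying through any trailing E's.

PUPXX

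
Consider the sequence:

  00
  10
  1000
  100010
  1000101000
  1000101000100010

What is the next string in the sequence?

From term 3 onward, concatenate the last term with the second-to-last: 10·00 = 1000, 1000·10 = 100010, …
Continuing: 1000101000100010 · 1000101000 gives term 7.

10001010001000101000101000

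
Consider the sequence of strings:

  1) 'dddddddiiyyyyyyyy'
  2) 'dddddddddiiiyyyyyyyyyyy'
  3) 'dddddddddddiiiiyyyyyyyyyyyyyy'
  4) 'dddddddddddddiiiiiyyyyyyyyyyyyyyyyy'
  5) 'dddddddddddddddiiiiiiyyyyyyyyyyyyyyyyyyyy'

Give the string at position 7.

The n-th term is 2n+3 d's then n i's then 3n+2 y's, where the shown terms are n = 2, 3, 4, 5, 6.
For term 7, n = 8, so the run lengths are 19, 8, 26.

dddddddddddddddddddiiiiiiiiyyyyyyyyyyyyyyyyyyyyyyyyyy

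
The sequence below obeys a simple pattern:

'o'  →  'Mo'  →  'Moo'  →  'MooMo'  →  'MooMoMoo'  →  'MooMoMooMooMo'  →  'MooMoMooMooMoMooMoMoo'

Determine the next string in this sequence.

MooMoMooMooMoMooMoMooMooMoMooMooMo

From term 3 onward, concatenate the last term with the second-to-last: Mo·o = Moo, Moo·Mo = MooMo, …
The next term joins MooMoMooMooMoMooMoMoo and MooMoMooMooMo.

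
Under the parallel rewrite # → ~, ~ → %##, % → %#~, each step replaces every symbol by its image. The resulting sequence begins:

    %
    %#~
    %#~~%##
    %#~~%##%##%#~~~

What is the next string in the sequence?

Rewriting the 15 symbols of %#~~%##%##%#~~~ one by one yields %#~ ~ %## %## %#~ ~ ~ %#~ ~ ~ %#~ ~ %## %## %##; concatenated:

%#~~%##%##%#~~~%#~~~%#~~%##%##%##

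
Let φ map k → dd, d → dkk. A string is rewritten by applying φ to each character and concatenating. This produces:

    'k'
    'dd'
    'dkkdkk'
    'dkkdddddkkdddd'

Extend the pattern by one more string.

dkkdddddkkdkkdkkdkkdkkdddddkkdkkdkkdkk

φ(dkkdddddkkdddd) expands symbol-by-symbol to dkk dd dd dkk dkk dkk dkk dkk dd dd dkk dkk dkk dkk; joining the 14 pieces gives the next term.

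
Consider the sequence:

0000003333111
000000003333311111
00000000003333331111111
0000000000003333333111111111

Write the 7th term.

0000000000000000003333333333111111111111111

Term n consists of 2n+2 0's, followed by n+2 3's, followed by 2n-1 1's, where the shown terms are n = 2, 3, 4, 5.
For term 7, n = 8, so the run lengths are 18, 10, 15.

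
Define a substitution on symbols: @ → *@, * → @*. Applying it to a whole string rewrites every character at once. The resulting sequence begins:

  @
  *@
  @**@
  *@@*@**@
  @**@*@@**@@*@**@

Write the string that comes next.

Replace each of the 16 characters of @**@*@@**@@*@**@ in place — *@ @* @* *@ @* *@ *@ @* @* *@ *@ @* *@ @* @* *@ — and concatenate.

*@@*@**@@**@*@@*@**@*@@**@@*@**@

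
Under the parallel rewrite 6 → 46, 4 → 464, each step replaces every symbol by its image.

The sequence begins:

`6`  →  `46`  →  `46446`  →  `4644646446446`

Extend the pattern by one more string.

Replace each of the 13 characters of 4644646446446 in place — 464 46 464 464 46 464 46 464 464 46 464 464 46 — and concatenate.

4644646446446464464644644646446446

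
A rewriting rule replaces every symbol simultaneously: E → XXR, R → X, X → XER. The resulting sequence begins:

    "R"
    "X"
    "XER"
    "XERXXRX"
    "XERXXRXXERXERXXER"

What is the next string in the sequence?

XERXXRXXERXERXXERXERXXRXXERXXRXXERXERXXRX

Applying the rule to each of the 17 symbols of XERXXRXXERXERXXER gives the pieces XER XXR X XER XER X XER XER XXR X XER XXR X XER XER XXR X, which concatenate to the answer.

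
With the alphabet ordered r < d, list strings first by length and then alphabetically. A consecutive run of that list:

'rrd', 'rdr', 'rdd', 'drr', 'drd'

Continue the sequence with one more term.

Treat drd as a base-2 numeral over the given alphabet and add one, carrying through any trailing d's.

ddr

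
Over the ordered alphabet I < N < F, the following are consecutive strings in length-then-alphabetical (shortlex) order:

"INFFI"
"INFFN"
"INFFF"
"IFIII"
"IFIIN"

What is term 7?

Stepping forward 2 times from IFIIN: IFIIN → IFIIF, then the target.

IFINI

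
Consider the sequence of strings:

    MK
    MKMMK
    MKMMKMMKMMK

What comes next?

Every step duplicates the string with 'M' between the halves.
Doubling MKMMKMMKMMK with 'M' between the halves:

MKMMKMMKMMKMMKMMKMMKMMK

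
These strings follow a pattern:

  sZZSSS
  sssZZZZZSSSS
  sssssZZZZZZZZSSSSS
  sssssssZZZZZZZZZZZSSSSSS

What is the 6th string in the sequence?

Reading off run lengths: s runs 1, 3, 5, 7; Z runs 2, 5, 8, 11; S runs 3, 4, 5, 6 — each is linear in n (n = 1, 2, …).
For term 6, n = 6, so the run lengths are 11, 17, 8.

sssssssssssZZZZZZZZZZZZZZZZZSSSSSSSS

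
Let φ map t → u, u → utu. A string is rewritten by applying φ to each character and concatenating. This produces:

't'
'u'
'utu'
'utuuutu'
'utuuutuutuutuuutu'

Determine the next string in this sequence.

utuuutuutuutuuutuutuuutuutuuutuutuutuuutu

Applying the rule to each of the 17 symbols of utuuutuutuutuuutu gives the pieces utu u utu utu utu u utu utu u utu utu u utu utu utu u utu, which concatenate to the answer.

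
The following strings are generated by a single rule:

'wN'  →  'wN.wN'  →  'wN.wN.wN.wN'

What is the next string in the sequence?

wN.wN.wN.wN.wN.wN.wN.wN

s(k+1) = s(k)·.·s(k) — each term doubles the last with '.' between the halves.
One more doubling of wN.wN.wN.wN gives the answer.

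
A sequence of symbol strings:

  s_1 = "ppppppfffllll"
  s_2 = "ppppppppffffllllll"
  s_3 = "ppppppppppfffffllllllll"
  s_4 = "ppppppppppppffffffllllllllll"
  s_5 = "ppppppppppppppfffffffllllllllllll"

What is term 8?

Each string has the form p^{2n} f^{n} l^{2n-2}, where the shown terms are n = 3, 4, 5, 6, 7.
Setting n = 10 gives 20, 10, 18 characters in each block.

ppppppppppppppppppppffffffffffllllllllllllllllll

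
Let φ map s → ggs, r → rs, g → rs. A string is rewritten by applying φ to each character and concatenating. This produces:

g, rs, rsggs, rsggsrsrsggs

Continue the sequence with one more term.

rsggsrsrsggsrsggsrsggsrsrsggs

Apply φ to rsggsrsrsggs symbol by symbol: r→rs, s→ggs, g→rs, g→rs, s→ggs, r→rs, s→ggs, r→rs, s→ggs, g→rs, g→rs, s→ggs; joined: rs ggs rs rs ggs rs ggs rs ggs rs rs ggs.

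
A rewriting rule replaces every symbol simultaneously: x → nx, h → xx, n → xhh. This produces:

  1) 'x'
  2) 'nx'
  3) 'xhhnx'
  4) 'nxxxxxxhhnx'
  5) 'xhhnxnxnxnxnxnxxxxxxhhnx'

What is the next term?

Applying the rule to each of the 24 symbols of xhhnxnxnxnxnxnxxxxxxhhnx gives the pieces nx xx xx xhh nx xhh nx xhh nx xhh nx xhh nx xhh nx nx nx nx nx nx xx xx xhh nx, which concatenate to the answer.

nxxxxxxhhnxxhhnxxhhnxxhhnxxhhnxxhhnxnxnxnxnxnxxxxxxhhnx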